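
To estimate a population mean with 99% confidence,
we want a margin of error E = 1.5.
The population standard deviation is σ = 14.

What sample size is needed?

Answer: n = 579

Derivation:
z_0.005 = 2.576
n = (z×σ/E)² = (2.576×14/1.5)²
n = 578.0498
Round up: n = 579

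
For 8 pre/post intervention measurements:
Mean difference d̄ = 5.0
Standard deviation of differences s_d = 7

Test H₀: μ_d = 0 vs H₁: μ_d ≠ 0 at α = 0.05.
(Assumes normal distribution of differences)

Answer: t = 2.0203, fail to reject H₀

Derivation:
df = n - 1 = 7
SE = s_d/√n = 7/√8 = 2.4749
t = d̄/SE = 5.0/2.4749 = 2.0203
Critical value: t_{0.025,7} = ±2.365
p-value ≈ 0.0831
Decision: fail to reject H₀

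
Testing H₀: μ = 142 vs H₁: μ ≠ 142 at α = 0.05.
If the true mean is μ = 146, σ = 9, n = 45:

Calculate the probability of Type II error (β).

Answer: β ≈ 0.1535

Derivation:
SE = σ/√n = 9/√45 = 1.3416
Critical values: μ₀ ± z_0.025×SE = 142 ± 1.960×1.3416
Acceptance region: (139.3705, 144.6295)
Under H₁ (μ = 146): z_high = (144.6295 - 146)/1.3416 = -1.0215, z_low = (139.3705 - 146)/1.3416 = -4.9415
β = P(not reject | H₁) = Φ(-1.0215) - Φ(-4.9415) ≈ 0.1535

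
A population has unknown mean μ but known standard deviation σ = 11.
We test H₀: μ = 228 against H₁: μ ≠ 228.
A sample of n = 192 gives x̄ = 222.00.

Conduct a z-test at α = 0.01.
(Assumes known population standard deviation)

Standard error: SE = σ/√n = 11/√192 = 0.7939
z-statistic: z = (x̄ - μ₀)/SE = (222.00 - 228)/0.7939 = -7.5576
Critical value: ±2.576
p-value < 0.0001
Decision: reject H₀

Answer: z = -7.5576, reject H₀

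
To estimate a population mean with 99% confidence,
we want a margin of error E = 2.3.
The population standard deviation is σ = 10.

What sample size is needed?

Answer: n = 126

Derivation:
z_0.005 = 2.576
n = (z×σ/E)² = (2.576×10/2.3)²
n = 125.4400
Round up: n = 126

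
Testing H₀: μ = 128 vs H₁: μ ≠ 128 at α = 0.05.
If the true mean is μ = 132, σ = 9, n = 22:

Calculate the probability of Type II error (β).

Answer: β ≈ 0.4504

Derivation:
SE = σ/√n = 9/√22 = 1.9188
Critical values: μ₀ ± z_0.025×SE = 128 ± 1.960×1.9188
Acceptance region: (124.2392, 131.7608)
Under H₁ (μ = 132): z_high = (131.7608 - 132)/1.9188 = -0.1247, z_low = (124.2392 - 132)/1.9188 = -4.0446
β = P(not reject | H₁) = Φ(-0.1247) - Φ(-4.0446) ≈ 0.4504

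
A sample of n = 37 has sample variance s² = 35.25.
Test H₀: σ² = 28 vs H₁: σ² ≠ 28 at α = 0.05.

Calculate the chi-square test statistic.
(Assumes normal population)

df = n - 1 = 36
χ² = (n-1)s²/σ₀² = 36×35.25/28 = 45.3214
Critical values: χ²_{0.975,36} = 21.336, χ²_{0.025,36} = 54.437
Rejection region: χ² < 21.336 or χ² > 54.437
Decision: fail to reject H₀

Answer: χ² = 45.3214, fail to reject H₀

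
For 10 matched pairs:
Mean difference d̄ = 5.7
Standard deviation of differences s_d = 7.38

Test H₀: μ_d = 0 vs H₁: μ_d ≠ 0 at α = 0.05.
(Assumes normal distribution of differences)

df = n - 1 = 9
SE = s_d/√n = 7.38/√10 = 2.3338
t = d̄/SE = 5.7/2.3338 = 2.4424
Critical value: t_{0.025,9} = ±2.262
p-value ≈ 0.0372
Decision: reject H₀

Answer: t = 2.4424, reject H₀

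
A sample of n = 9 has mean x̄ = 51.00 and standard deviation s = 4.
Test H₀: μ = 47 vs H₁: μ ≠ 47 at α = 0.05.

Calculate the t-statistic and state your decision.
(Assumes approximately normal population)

df = n - 1 = 8
SE = s/√n = 4/√9 = 1.3333
t = (x̄ - μ₀)/SE = (51.00 - 47)/1.3333 = 3.0001
Critical value: t_{0.025,8} = ±2.306
p-value ≈ 0.0171
Decision: reject H₀

Answer: t = 3.0001, reject H₀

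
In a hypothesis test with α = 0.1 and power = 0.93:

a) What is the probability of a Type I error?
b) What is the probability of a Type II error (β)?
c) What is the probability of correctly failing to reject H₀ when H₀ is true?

Answer: a) 0.1, b) 0.07, c) 0.9

Derivation:
a) Type I error probability = α = 0.1
b) Power = P(reject H₀ | H₁ true) = 1 - β = 0.93, so Type II error probability = β = 1 - Power = 0.07
c) P(fail to reject H₀ | H₀ true) = 1 - α = 0.9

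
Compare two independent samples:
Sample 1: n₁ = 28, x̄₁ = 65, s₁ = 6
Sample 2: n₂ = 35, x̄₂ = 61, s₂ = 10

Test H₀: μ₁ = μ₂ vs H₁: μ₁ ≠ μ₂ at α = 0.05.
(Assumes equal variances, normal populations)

Answer: t = 1.8635, fail to reject H₀

Derivation:
Pooled variance: s²_p = [27×6² + 34×10²]/(61) = 71.6721
s_p = 8.4659
SE = s_p×√(1/n₁ + 1/n₂) = 8.4659×√(1/28 + 1/35) = 2.1465
t = (x̄₁ - x̄₂)/SE = (65 - 61)/2.1465 = 1.8635
df = 61, t-critical = ±2.000
Decision: fail to reject H₀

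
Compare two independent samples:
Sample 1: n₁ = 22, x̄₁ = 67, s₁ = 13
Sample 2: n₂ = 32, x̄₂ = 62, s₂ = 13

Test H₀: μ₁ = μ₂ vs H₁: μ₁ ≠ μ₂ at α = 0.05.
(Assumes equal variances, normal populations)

Pooled variance: s²_p = [21×13² + 31×13²]/(52) = 169.0000
s_p = 13.0000
SE = s_p×√(1/n₁ + 1/n₂) = 13.0000×√(1/22 + 1/32) = 3.6004
t = (x̄₁ - x̄₂)/SE = (67 - 62)/3.6004 = 1.3887
df = 52, t-critical = ±2.007
Decision: fail to reject H₀

Answer: t = 1.3887, fail to reject H₀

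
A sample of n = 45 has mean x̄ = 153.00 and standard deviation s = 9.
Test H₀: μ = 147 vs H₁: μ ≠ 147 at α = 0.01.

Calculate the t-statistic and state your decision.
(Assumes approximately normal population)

df = n - 1 = 44
SE = s/√n = 9/√45 = 1.3416
t = (x̄ - μ₀)/SE = (153.00 - 147)/1.3416 = 4.4723
Critical value: t_{0.005,44} = ±2.692
p-value ≈ 0.0001
Decision: reject H₀

Answer: t = 4.4723, reject H₀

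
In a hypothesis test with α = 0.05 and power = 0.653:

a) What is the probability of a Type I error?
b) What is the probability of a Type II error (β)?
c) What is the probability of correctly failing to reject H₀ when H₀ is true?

a) Type I error probability = α = 0.05
b) Power = P(reject H₀ | H₁ true) = 1 - β = 0.653, so Type II error probability = β = 1 - Power = 0.347
c) P(fail to reject H₀ | H₀ true) = 1 - α = 0.95

Answer: a) 0.05, b) 0.347, c) 0.95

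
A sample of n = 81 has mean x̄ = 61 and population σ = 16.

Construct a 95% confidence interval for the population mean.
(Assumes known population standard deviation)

Confidence level: 95%, α = 0.05
z_0.025 = 1.960
SE = σ/√n = 16/√81 = 1.7778
Margin of error = 1.960 × 1.7778 = 3.4845
CI: x̄ ± margin = 61 ± 3.4845
CI: (57.5155, 64.4845)

Answer: (57.5155, 64.4845)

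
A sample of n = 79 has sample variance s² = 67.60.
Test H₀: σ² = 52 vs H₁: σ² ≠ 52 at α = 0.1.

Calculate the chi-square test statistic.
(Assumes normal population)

df = n - 1 = 78
χ² = (n-1)s²/σ₀² = 78×67.60/52 = 101.4000
Critical values: χ²_{0.95,78} = 58.654, χ²_{0.05,78} = 99.617
Rejection region: χ² < 58.654 or χ² > 99.617
Decision: reject H₀

Answer: χ² = 101.4000, reject H₀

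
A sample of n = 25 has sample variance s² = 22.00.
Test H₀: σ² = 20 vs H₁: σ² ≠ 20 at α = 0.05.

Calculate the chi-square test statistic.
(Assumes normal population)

Answer: χ² = 26.4000, fail to reject H₀

Derivation:
df = n - 1 = 24
χ² = (n-1)s²/σ₀² = 24×22.00/20 = 26.4000
Critical values: χ²_{0.975,24} = 12.401, χ²_{0.025,24} = 39.364
Rejection region: χ² < 12.401 or χ² > 39.364
Decision: fail to reject H₀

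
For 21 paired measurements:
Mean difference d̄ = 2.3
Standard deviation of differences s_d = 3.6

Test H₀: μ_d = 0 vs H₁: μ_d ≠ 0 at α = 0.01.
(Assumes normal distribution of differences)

Answer: t = 2.9277, reject H₀

Derivation:
df = n - 1 = 20
SE = s_d/√n = 3.6/√21 = 0.7856
t = d̄/SE = 2.3/0.7856 = 2.9277
Critical value: t_{0.005,20} = ±2.845
p-value ≈ 0.0083
Decision: reject H₀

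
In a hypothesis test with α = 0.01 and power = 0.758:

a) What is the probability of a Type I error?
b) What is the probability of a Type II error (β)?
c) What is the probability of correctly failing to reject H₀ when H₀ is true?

Answer: a) 0.01, b) 0.242, c) 0.99

Derivation:
a) Type I error probability = α = 0.01
b) Power = P(reject H₀ | H₁ true) = 1 - β = 0.758, so Type II error probability = β = 1 - Power = 0.242
c) P(fail to reject H₀ | H₀ true) = 1 - α = 0.99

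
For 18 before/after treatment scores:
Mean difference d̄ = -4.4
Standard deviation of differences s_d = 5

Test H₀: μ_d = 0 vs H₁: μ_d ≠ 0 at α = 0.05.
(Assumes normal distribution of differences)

df = n - 1 = 17
SE = s_d/√n = 5/√18 = 1.1785
t = d̄/SE = -4.4/1.1785 = -3.7336
Critical value: t_{0.025,17} = ±2.110
p-value ≈ 0.0017
Decision: reject H₀

Answer: t = -3.7336, reject H₀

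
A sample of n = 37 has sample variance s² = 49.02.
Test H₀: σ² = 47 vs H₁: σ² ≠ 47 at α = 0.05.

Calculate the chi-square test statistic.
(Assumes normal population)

df = n - 1 = 36
χ² = (n-1)s²/σ₀² = 36×49.02/47 = 37.5472
Critical values: χ²_{0.975,36} = 21.336, χ²_{0.025,36} = 54.437
Rejection region: χ² < 21.336 or χ² > 54.437
Decision: fail to reject H₀

Answer: χ² = 37.5472, fail to reject H₀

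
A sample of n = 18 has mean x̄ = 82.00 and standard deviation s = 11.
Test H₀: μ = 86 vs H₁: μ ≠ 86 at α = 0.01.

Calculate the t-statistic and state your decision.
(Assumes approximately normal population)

Answer: t = -1.5428, fail to reject H₀

Derivation:
df = n - 1 = 17
SE = s/√n = 11/√18 = 2.5927
t = (x̄ - μ₀)/SE = (82.00 - 86)/2.5927 = -1.5428
Critical value: t_{0.005,17} = ±2.898
p-value ≈ 0.1413
Decision: fail to reject H₀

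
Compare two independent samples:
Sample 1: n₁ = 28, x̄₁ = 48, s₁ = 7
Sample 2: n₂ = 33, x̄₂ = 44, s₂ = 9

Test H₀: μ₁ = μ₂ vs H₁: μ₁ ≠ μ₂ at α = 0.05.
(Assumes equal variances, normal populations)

Answer: t = 1.9111, fail to reject H₀

Derivation:
Pooled variance: s²_p = [27×7² + 32×9²]/(59) = 66.3559
s_p = 8.1459
SE = s_p×√(1/n₁ + 1/n₂) = 8.1459×√(1/28 + 1/33) = 2.0930
t = (x̄₁ - x̄₂)/SE = (48 - 44)/2.0930 = 1.9111
df = 59, t-critical = ±2.001
Decision: fail to reject H₀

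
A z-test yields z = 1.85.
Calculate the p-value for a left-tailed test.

For z = 1.85:
p = P(Z < 1.85) = Φ(1.85) = 0.9678

Answer: p-value ≈ 0.9678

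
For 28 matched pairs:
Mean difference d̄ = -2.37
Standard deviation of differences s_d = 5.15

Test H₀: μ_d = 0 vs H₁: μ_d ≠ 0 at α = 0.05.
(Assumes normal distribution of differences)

Answer: t = -2.4350, reject H₀

Derivation:
df = n - 1 = 27
SE = s_d/√n = 5.15/√28 = 0.9733
t = d̄/SE = -2.37/0.9733 = -2.4350
Critical value: t_{0.025,27} = ±2.052
p-value ≈ 0.0218
Decision: reject H₀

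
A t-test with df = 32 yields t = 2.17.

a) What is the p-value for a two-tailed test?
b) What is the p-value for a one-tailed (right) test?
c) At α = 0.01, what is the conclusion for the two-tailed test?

Answer: a) 0.0375, b) 0.0188, c) fail to reject H₀

Derivation:
Using t-distribution with df = 32:
a) Two-tailed: p = 2×P(T > 2.17) = 0.0375
b) One-tailed: p = P(T > 2.17) = 0.0188
c) 0.0375 ≥ 0.01, fail to reject H₀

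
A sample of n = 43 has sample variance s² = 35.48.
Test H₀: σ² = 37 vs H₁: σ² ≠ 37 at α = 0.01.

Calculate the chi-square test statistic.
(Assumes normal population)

Answer: χ² = 40.2746, fail to reject H₀

Derivation:
df = n - 1 = 42
χ² = (n-1)s²/σ₀² = 42×35.48/37 = 40.2746
Critical values: χ²_{0.995,42} = 22.138, χ²_{0.005,42} = 69.336
Rejection region: χ² < 22.138 or χ² > 69.336
Decision: fail to reject H₀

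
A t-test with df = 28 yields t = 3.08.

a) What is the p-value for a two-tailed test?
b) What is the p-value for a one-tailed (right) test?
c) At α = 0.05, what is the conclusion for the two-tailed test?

Answer: a) 0.0046, b) 0.0023, c) reject H₀

Derivation:
Using t-distribution with df = 28:
a) Two-tailed: p = 2×P(T > 3.08) = 0.0046
b) One-tailed: p = P(T > 3.08) = 0.0023
c) 0.0046 < 0.05, reject H₀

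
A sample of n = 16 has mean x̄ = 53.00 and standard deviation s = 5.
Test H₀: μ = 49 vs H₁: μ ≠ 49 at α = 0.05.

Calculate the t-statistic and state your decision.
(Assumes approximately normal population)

Answer: t = 3.2000, reject H₀

Derivation:
df = n - 1 = 15
SE = s/√n = 5/√16 = 1.2500
t = (x̄ - μ₀)/SE = (53.00 - 49)/1.2500 = 3.2000
Critical value: t_{0.025,15} = ±2.131
p-value ≈ 0.0060
Decision: reject H₀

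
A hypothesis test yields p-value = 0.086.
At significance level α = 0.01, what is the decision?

Answer: fail to reject H₀

Derivation:
Compare p-value to α:
0.086 ≥ 0.01
Decision: fail to reject H₀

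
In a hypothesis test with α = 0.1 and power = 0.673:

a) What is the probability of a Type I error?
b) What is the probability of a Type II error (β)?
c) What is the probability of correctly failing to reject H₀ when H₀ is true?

Answer: a) 0.1, b) 0.327, c) 0.9

Derivation:
a) Type I error probability = α = 0.1
b) Power = P(reject H₀ | H₁ true) = 1 - β = 0.673, so Type II error probability = β = 1 - Power = 0.327
c) P(fail to reject H₀ | H₀ true) = 1 - α = 0.9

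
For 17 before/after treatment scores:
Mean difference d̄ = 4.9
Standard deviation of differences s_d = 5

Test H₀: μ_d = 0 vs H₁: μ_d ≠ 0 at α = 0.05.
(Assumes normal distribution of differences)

df = n - 1 = 16
SE = s_d/√n = 5/√17 = 1.2127
t = d̄/SE = 4.9/1.2127 = 4.0406
Critical value: t_{0.025,16} = ±2.120
p-value ≈ 0.0009
Decision: reject H₀

Answer: t = 4.0406, reject H₀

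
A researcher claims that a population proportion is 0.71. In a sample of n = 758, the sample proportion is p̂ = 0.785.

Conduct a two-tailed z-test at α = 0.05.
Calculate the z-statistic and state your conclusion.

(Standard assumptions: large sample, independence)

H₀: p = 0.71, H₁: p ≠ 0.71
Standard error: SE = √(p₀(1-p₀)/n) = √(0.71×0.29/758) = 0.016481
z-statistic: z = (p̂ - p₀)/SE = (0.785 - 0.71)/0.016481 = 4.5507
Critical value: z_0.025 = ±1.960
p-value < 0.0001
Decision: reject H₀ at α = 0.05

Answer: z = 4.5507, reject H₀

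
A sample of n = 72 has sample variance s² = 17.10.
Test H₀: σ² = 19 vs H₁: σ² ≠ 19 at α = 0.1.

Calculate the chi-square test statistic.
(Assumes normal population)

Answer: χ² = 63.9000, fail to reject H₀

Derivation:
df = n - 1 = 71
χ² = (n-1)s²/σ₀² = 71×17.10/19 = 63.9000
Critical values: χ²_{0.95,71} = 52.600, χ²_{0.05,71} = 91.670
Rejection region: χ² < 52.600 or χ² > 91.670
Decision: fail to reject H₀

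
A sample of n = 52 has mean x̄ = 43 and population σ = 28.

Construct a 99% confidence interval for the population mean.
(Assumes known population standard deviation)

Answer: (32.9976, 53.0024)

Derivation:
Confidence level: 99%, α = 0.01
z_0.005 = 2.576
SE = σ/√n = 28/√52 = 3.8829
Margin of error = 2.576 × 3.8829 = 10.0024
CI: x̄ ± margin = 43 ± 10.0024
CI: (32.9976, 53.0024)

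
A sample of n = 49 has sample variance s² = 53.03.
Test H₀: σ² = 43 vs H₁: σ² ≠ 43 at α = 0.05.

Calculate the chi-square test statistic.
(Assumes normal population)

Answer: χ² = 59.1963, fail to reject H₀

Derivation:
df = n - 1 = 48
χ² = (n-1)s²/σ₀² = 48×53.03/43 = 59.1963
Critical values: χ²_{0.975,48} = 30.755, χ²_{0.025,48} = 69.023
Rejection region: χ² < 30.755 or χ² > 69.023
Decision: fail to reject H₀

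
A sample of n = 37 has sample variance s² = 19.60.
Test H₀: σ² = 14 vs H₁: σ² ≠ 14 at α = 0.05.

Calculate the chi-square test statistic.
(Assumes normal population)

df = n - 1 = 36
χ² = (n-1)s²/σ₀² = 36×19.60/14 = 50.4000
Critical values: χ²_{0.975,36} = 21.336, χ²_{0.025,36} = 54.437
Rejection region: χ² < 21.336 or χ² > 54.437
Decision: fail to reject H₀

Answer: χ² = 50.4000, fail to reject H₀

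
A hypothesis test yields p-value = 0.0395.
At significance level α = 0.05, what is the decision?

Compare p-value to α:
0.0395 < 0.05
Decision: reject H₀

Answer: reject H₀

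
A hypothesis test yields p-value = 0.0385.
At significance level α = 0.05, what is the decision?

Answer: reject H₀

Derivation:
Compare p-value to α:
0.0385 < 0.05
Decision: reject H₀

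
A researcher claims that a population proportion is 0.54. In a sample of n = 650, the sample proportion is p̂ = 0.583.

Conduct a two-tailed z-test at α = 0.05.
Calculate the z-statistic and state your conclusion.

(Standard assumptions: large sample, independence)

H₀: p = 0.54, H₁: p ≠ 0.54
Standard error: SE = √(p₀(1-p₀)/n) = √(0.54×0.46/650) = 0.019549
z-statistic: z = (p̂ - p₀)/SE = (0.583 - 0.54)/0.019549 = 2.1996
Critical value: z_0.025 = ±1.960
p-value = 0.0278
Decision: reject H₀ at α = 0.05

Answer: z = 2.1996, reject H₀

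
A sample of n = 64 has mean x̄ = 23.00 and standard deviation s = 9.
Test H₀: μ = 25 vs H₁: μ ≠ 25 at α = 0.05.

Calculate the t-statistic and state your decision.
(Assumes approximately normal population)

Answer: t = -1.7778, fail to reject H₀

Derivation:
df = n - 1 = 63
SE = s/√n = 9/√64 = 1.1250
t = (x̄ - μ₀)/SE = (23.00 - 25)/1.1250 = -1.7778
Critical value: t_{0.025,63} = ±1.998
p-value ≈ 0.0803
Decision: fail to reject H₀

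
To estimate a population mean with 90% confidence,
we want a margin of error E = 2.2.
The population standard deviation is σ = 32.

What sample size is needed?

Answer: n = 573

Derivation:
z_0.05 = 1.645
n = (z×σ/E)² = (1.645×32/2.2)²
n = 572.5144
Round up: n = 573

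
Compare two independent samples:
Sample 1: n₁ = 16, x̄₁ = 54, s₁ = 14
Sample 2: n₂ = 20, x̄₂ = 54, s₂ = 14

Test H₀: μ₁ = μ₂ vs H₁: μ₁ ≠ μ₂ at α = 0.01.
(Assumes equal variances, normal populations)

Pooled variance: s²_p = [15×14² + 19×14²]/(34) = 196.0000
s_p = 14.0000
SE = s_p×√(1/n₁ + 1/n₂) = 14.0000×√(1/16 + 1/20) = 4.6957
t = (x̄₁ - x̄₂)/SE = (54 - 54)/4.6957 = 0.0000
df = 34, t-critical = ±2.728
Decision: fail to reject H₀

Answer: t = 0.0000, fail to reject H₀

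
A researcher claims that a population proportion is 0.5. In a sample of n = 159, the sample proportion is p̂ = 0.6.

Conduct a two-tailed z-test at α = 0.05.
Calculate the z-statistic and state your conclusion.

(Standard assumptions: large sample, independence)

Answer: z = 2.5219, reject H₀

Derivation:
H₀: p = 0.5, H₁: p ≠ 0.5
Standard error: SE = √(p₀(1-p₀)/n) = √(0.5×0.5/159) = 0.039653
z-statistic: z = (p̂ - p₀)/SE = (0.6 - 0.5)/0.039653 = 2.5219
Critical value: z_0.025 = ±1.960
p-value = 0.0117
Decision: reject H₀ at α = 0.05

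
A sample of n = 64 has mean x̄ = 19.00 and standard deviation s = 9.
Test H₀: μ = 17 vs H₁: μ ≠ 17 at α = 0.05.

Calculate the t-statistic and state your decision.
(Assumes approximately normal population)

Answer: t = 1.7778, fail to reject H₀

Derivation:
df = n - 1 = 63
SE = s/√n = 9/√64 = 1.1250
t = (x̄ - μ₀)/SE = (19.00 - 17)/1.1250 = 1.7778
Critical value: t_{0.025,63} = ±1.998
p-value ≈ 0.0803
Decision: fail to reject H₀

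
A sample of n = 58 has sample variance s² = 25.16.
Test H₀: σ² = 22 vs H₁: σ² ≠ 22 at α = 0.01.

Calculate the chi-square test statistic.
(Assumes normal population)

df = n - 1 = 57
χ² = (n-1)s²/σ₀² = 57×25.16/22 = 65.1873
Critical values: χ²_{0.995,57} = 33.248, χ²_{0.005,57} = 88.236
Rejection region: χ² < 33.248 or χ² > 88.236
Decision: fail to reject H₀

Answer: χ² = 65.1873, fail to reject H₀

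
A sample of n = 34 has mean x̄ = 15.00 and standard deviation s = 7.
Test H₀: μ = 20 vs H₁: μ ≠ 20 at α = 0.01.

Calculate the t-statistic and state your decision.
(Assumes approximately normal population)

Answer: t = -4.1649, reject H₀

Derivation:
df = n - 1 = 33
SE = s/√n = 7/√34 = 1.2005
t = (x̄ - μ₀)/SE = (15.00 - 20)/1.2005 = -4.1649
Critical value: t_{0.005,33} = ±2.733
p-value ≈ 0.0002
Decision: reject H₀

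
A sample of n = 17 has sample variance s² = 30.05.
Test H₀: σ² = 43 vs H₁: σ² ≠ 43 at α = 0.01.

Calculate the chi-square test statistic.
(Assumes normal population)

Answer: χ² = 11.1814, fail to reject H₀

Derivation:
df = n - 1 = 16
χ² = (n-1)s²/σ₀² = 16×30.05/43 = 11.1814
Critical values: χ²_{0.995,16} = 5.142, χ²_{0.005,16} = 34.267
Rejection region: χ² < 5.142 or χ² > 34.267
Decision: fail to reject H₀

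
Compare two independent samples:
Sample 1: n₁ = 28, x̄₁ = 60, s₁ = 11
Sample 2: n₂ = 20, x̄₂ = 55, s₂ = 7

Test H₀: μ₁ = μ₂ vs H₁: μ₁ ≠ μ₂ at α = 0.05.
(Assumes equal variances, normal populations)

Answer: t = 1.7877, fail to reject H₀

Derivation:
Pooled variance: s²_p = [27×11² + 19×7²]/(46) = 91.2609
s_p = 9.5531
SE = s_p×√(1/n₁ + 1/n₂) = 9.5531×√(1/28 + 1/20) = 2.7969
t = (x̄₁ - x̄₂)/SE = (60 - 55)/2.7969 = 1.7877
df = 46, t-critical = ±2.013
Decision: fail to reject H₀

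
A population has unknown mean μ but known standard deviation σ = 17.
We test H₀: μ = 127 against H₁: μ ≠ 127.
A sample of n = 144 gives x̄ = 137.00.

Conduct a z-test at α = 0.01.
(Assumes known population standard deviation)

Answer: z = 7.0587, reject H₀

Derivation:
Standard error: SE = σ/√n = 17/√144 = 1.4167
z-statistic: z = (x̄ - μ₀)/SE = (137.00 - 127)/1.4167 = 7.0587
Critical value: ±2.576
p-value < 0.0001
Decision: reject H₀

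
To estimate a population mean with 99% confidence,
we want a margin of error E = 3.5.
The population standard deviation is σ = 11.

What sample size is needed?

z_0.005 = 2.576
n = (z×σ/E)² = (2.576×11/3.5)²
n = 65.5452
Round up: n = 66

Answer: n = 66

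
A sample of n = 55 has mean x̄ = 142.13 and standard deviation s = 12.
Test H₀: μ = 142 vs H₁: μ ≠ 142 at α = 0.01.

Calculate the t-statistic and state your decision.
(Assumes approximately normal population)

df = n - 1 = 54
SE = s/√n = 12/√55 = 1.6181
t = (x̄ - μ₀)/SE = (142.13 - 142)/1.6181 = 0.0803
Critical value: t_{0.005,54} = ±2.670
p-value ≈ 0.9363
Decision: fail to reject H₀

Answer: t = 0.0803, fail to reject H₀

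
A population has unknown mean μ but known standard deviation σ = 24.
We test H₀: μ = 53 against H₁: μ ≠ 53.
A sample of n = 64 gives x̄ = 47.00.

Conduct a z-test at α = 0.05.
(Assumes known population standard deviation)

Standard error: SE = σ/√n = 24/√64 = 3.0000
z-statistic: z = (x̄ - μ₀)/SE = (47.00 - 53)/3.0000 = -2.0000
Critical value: ±1.960
p-value = 0.0455
Decision: reject H₀

Answer: z = -2.0000, reject H₀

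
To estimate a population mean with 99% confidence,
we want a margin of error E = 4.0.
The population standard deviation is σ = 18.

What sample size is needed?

z_0.005 = 2.576
n = (z×σ/E)² = (2.576×18/4.0)²
n = 134.3745
Round up: n = 135

Answer: n = 135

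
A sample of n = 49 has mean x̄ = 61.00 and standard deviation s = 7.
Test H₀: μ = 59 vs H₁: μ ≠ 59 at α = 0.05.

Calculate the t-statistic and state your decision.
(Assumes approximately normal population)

df = n - 1 = 48
SE = s/√n = 7/√49 = 1.0000
t = (x̄ - μ₀)/SE = (61.00 - 59)/1.0000 = 2.0000
Critical value: t_{0.025,48} = ±2.011
p-value ≈ 0.0512
Decision: fail to reject H₀

Answer: t = 2.0000, fail to reject H₀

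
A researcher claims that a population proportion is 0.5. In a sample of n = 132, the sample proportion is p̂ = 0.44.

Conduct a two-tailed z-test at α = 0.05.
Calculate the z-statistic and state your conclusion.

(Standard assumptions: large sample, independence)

H₀: p = 0.5, H₁: p ≠ 0.5
Standard error: SE = √(p₀(1-p₀)/n) = √(0.5×0.5/132) = 0.043519
z-statistic: z = (p̂ - p₀)/SE = (0.44 - 0.5)/0.043519 = -1.3787
Critical value: z_0.025 = ±1.960
p-value = 0.1680
Decision: fail to reject H₀ at α = 0.05

Answer: z = -1.3787, fail to reject H₀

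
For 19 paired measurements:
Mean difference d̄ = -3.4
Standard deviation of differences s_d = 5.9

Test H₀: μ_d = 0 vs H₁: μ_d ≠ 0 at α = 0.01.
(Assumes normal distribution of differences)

Answer: t = -2.5118, fail to reject H₀

Derivation:
df = n - 1 = 18
SE = s_d/√n = 5.9/√19 = 1.3536
t = d̄/SE = -3.4/1.3536 = -2.5118
Critical value: t_{0.005,18} = ±2.878
p-value ≈ 0.0218
Decision: fail to reject H₀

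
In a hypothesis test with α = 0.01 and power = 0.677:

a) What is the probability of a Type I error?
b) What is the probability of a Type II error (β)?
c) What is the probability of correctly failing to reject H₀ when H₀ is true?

Answer: a) 0.01, b) 0.323, c) 0.99

Derivation:
a) Type I error probability = α = 0.01
b) Power = P(reject H₀ | H₁ true) = 1 - β = 0.677, so Type II error probability = β = 1 - Power = 0.323
c) P(fail to reject H₀ | H₀ true) = 1 - α = 0.99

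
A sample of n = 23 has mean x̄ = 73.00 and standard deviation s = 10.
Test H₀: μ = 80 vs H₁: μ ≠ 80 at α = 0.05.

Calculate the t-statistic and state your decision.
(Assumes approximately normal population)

df = n - 1 = 22
SE = s/√n = 10/√23 = 2.0851
t = (x̄ - μ₀)/SE = (73.00 - 80)/2.0851 = -3.3572
Critical value: t_{0.025,22} = ±2.074
p-value ≈ 0.0028
Decision: reject H₀

Answer: t = -3.3572, reject H₀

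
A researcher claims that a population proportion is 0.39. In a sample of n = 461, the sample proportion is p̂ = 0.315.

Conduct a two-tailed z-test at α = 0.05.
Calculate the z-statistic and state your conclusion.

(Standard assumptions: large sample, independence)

H₀: p = 0.39, H₁: p ≠ 0.39
Standard error: SE = √(p₀(1-p₀)/n) = √(0.39×0.61/461) = 0.022717
z-statistic: z = (p̂ - p₀)/SE = (0.315 - 0.39)/0.022717 = -3.3015
Critical value: z_0.025 = ±1.960
p-value = 0.0010
Decision: reject H₀ at α = 0.05

Answer: z = -3.3015, reject H₀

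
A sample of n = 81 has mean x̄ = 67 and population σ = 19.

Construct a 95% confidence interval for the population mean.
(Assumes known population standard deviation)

Confidence level: 95%, α = 0.05
z_0.025 = 1.960
SE = σ/√n = 19/√81 = 2.1111
Margin of error = 1.960 × 2.1111 = 4.1378
CI: x̄ ± margin = 67 ± 4.1378
CI: (62.8622, 71.1378)

Answer: (62.8622, 71.1378)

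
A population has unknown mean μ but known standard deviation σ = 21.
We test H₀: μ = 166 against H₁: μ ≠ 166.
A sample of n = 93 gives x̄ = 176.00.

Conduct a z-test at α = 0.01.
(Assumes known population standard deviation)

Answer: z = 4.5922, reject H₀

Derivation:
Standard error: SE = σ/√n = 21/√93 = 2.1776
z-statistic: z = (x̄ - μ₀)/SE = (176.00 - 166)/2.1776 = 4.5922
Critical value: ±2.576
p-value < 0.0001
Decision: reject H₀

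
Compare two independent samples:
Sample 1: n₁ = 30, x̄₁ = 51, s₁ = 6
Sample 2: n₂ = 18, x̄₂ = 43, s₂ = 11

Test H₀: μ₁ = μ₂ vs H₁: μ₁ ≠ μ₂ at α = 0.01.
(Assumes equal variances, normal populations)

Answer: t = 3.2681, reject H₀

Derivation:
Pooled variance: s²_p = [29×6² + 17×11²]/(46) = 67.4130
s_p = 8.2105
SE = s_p×√(1/n₁ + 1/n₂) = 8.2105×√(1/30 + 1/18) = 2.4479
t = (x̄₁ - x̄₂)/SE = (51 - 43)/2.4479 = 3.2681
df = 46, t-critical = ±2.687
Decision: reject H₀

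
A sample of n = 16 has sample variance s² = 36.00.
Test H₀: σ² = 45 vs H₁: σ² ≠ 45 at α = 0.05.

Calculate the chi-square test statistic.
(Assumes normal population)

Answer: χ² = 12.0000, fail to reject H₀

Derivation:
df = n - 1 = 15
χ² = (n-1)s²/σ₀² = 15×36.00/45 = 12.0000
Critical values: χ²_{0.975,15} = 6.262, χ²_{0.025,15} = 27.488
Rejection region: χ² < 6.262 or χ² > 27.488
Decision: fail to reject H₀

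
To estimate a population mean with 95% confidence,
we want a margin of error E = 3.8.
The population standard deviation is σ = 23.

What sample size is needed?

z_0.025 = 1.960
n = (z×σ/E)² = (1.960×23/3.8)²
n = 140.7345
Round up: n = 141

Answer: n = 141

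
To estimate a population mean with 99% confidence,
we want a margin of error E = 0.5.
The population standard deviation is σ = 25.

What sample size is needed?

z_0.005 = 2.576
n = (z×σ/E)² = (2.576×25/0.5)²
n = 16589.4400
Round up: n = 16590

Answer: n = 16590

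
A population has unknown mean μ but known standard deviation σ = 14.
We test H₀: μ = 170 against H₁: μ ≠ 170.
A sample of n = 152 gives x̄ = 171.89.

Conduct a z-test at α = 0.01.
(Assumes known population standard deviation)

Standard error: SE = σ/√n = 14/√152 = 1.1355
z-statistic: z = (x̄ - μ₀)/SE = (171.89 - 170)/1.1355 = 1.6645
Critical value: ±2.576
p-value = 0.0960
Decision: fail to reject H₀

Answer: z = 1.6645, fail to reject H₀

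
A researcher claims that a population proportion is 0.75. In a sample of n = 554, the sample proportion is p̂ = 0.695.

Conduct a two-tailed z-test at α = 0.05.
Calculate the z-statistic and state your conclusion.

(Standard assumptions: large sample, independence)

Answer: z = -2.9896, reject H₀

Derivation:
H₀: p = 0.75, H₁: p ≠ 0.75
Standard error: SE = √(p₀(1-p₀)/n) = √(0.75×0.25/554) = 0.018397
z-statistic: z = (p̂ - p₀)/SE = (0.695 - 0.75)/0.018397 = -2.9896
Critical value: z_0.025 = ±1.960
p-value = 0.0028
Decision: reject H₀ at α = 0.05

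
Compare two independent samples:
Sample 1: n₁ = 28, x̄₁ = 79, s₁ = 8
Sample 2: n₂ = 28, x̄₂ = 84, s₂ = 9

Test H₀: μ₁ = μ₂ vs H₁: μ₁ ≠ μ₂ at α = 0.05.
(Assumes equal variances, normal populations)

Pooled variance: s²_p = [27×8² + 27×9²]/(54) = 72.5000
s_p = 8.5147
SE = s_p×√(1/n₁ + 1/n₂) = 8.5147×√(1/28 + 1/28) = 2.2756
t = (x̄₁ - x̄₂)/SE = (79 - 84)/2.2756 = -2.1972
df = 54, t-critical = ±2.005
Decision: reject H₀

Answer: t = -2.1972, reject H₀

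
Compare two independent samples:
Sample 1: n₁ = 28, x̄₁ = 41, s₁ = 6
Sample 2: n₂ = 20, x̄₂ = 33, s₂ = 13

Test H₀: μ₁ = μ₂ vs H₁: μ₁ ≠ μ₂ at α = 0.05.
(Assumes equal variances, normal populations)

Answer: t = 2.8654, reject H₀

Derivation:
Pooled variance: s²_p = [27×6² + 19×13²]/(46) = 90.9348
s_p = 9.5360
SE = s_p×√(1/n₁ + 1/n₂) = 9.5360×√(1/28 + 1/20) = 2.7919
t = (x̄₁ - x̄₂)/SE = (41 - 33)/2.7919 = 2.8654
df = 46, t-critical = ±2.013
Decision: reject H₀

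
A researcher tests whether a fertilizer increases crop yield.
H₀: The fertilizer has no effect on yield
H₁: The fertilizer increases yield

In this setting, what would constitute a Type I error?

Type I error (α): Rejecting H₀ when H₀ is true
Type II error (β): Failing to reject H₀ when H₁ is true

Answer: Concluding the fertilizer works when it doesn't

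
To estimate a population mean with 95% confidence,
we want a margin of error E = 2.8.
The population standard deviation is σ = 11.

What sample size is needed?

Answer: n = 60

Derivation:
z_0.025 = 1.960
n = (z×σ/E)² = (1.960×11/2.8)²
n = 59.2900
Round up: n = 60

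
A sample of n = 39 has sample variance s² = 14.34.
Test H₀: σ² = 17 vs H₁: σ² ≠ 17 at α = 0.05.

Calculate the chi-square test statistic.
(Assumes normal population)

df = n - 1 = 38
χ² = (n-1)s²/σ₀² = 38×14.34/17 = 32.0541
Critical values: χ²_{0.975,38} = 22.878, χ²_{0.025,38} = 56.896
Rejection region: χ² < 22.878 or χ² > 56.896
Decision: fail to reject H₀

Answer: χ² = 32.0541, fail to reject H₀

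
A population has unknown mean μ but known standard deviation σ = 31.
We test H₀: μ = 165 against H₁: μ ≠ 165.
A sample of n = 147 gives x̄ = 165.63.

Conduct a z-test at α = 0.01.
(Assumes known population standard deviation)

Standard error: SE = σ/√n = 31/√147 = 2.5568
z-statistic: z = (x̄ - μ₀)/SE = (165.63 - 165)/2.5568 = 0.2464
Critical value: ±2.576
p-value = 0.8054
Decision: fail to reject H₀

Answer: z = 0.2464, fail to reject H₀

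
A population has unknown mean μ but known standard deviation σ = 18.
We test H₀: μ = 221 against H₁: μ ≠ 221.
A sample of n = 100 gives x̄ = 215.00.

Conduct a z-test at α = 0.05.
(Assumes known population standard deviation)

Answer: z = -3.3333, reject H₀

Derivation:
Standard error: SE = σ/√n = 18/√100 = 1.8000
z-statistic: z = (x̄ - μ₀)/SE = (215.00 - 221)/1.8000 = -3.3333
Critical value: ±1.960
p-value = 0.0009
Decision: reject H₀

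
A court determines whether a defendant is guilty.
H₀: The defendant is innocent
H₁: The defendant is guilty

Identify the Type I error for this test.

Answer: Convicting an innocent person

Derivation:
Type I error: rejecting H₀ when it is actually true (false positive).
Type II error: failing to reject H₀ when H₁ is actually true (false negative).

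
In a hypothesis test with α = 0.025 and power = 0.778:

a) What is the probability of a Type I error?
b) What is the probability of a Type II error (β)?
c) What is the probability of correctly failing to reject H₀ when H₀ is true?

Answer: a) 0.025, b) 0.222, c) 0.975

Derivation:
a) Type I error probability = α = 0.025
b) Power = P(reject H₀ | H₁ true) = 1 - β = 0.778, so Type II error probability = β = 1 - Power = 0.222
c) P(fail to reject H₀ | H₀ true) = 1 - α = 0.975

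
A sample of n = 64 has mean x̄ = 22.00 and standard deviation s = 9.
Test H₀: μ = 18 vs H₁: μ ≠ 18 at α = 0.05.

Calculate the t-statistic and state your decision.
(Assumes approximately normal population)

df = n - 1 = 63
SE = s/√n = 9/√64 = 1.1250
t = (x̄ - μ₀)/SE = (22.00 - 18)/1.1250 = 3.5556
Critical value: t_{0.025,63} = ±1.998
p-value ≈ 0.0007
Decision: reject H₀

Answer: t = 3.5556, reject H₀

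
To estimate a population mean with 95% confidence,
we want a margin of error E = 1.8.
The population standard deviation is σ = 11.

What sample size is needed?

z_0.025 = 1.960
n = (z×σ/E)² = (1.960×11/1.8)²
n = 143.4672
Round up: n = 144

Answer: n = 144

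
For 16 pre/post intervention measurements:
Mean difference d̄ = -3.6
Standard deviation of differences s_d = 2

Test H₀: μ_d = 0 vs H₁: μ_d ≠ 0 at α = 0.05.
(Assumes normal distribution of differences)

Answer: t = -7.2000, reject H₀

Derivation:
df = n - 1 = 15
SE = s_d/√n = 2/√16 = 0.5000
t = d̄/SE = -3.6/0.5000 = -7.2000
Critical value: t_{0.025,15} = ±2.131
p-value < 0.0001
Decision: reject H₀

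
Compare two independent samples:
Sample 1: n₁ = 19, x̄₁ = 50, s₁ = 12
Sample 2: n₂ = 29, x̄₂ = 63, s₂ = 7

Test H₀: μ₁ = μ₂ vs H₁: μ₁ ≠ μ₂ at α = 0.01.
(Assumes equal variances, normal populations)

Pooled variance: s²_p = [18×12² + 28×7²]/(46) = 86.1739
s_p = 9.2830
SE = s_p×√(1/n₁ + 1/n₂) = 9.2830×√(1/19 + 1/29) = 2.7399
t = (x̄₁ - x̄₂)/SE = (50 - 63)/2.7399 = -4.7447
df = 46, t-critical = ±2.687
Decision: reject H₀

Answer: t = -4.7447, reject H₀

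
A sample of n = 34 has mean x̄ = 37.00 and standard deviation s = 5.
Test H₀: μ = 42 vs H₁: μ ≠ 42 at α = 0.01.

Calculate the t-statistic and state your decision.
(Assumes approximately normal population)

Answer: t = -5.8309, reject H₀

Derivation:
df = n - 1 = 33
SE = s/√n = 5/√34 = 0.8575
t = (x̄ - μ₀)/SE = (37.00 - 42)/0.8575 = -5.8309
Critical value: t_{0.005,33} = ±2.733
p-value < 0.0001
Decision: reject H₀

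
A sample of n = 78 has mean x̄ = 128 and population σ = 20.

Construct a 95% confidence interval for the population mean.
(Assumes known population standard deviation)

Confidence level: 95%, α = 0.05
z_0.025 = 1.960
SE = σ/√n = 20/√78 = 2.2646
Margin of error = 1.960 × 2.2646 = 4.4386
CI: x̄ ± margin = 128 ± 4.4386
CI: (123.5614, 132.4386)

Answer: (123.5614, 132.4386)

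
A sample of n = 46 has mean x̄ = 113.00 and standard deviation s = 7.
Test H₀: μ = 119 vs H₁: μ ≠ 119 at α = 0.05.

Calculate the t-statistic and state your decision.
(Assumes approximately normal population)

df = n - 1 = 45
SE = s/√n = 7/√46 = 1.0321
t = (x̄ - μ₀)/SE = (113.00 - 119)/1.0321 = -5.8134
Critical value: t_{0.025,45} = ±2.014
p-value < 0.0001
Decision: reject H₀

Answer: t = -5.8134, reject H₀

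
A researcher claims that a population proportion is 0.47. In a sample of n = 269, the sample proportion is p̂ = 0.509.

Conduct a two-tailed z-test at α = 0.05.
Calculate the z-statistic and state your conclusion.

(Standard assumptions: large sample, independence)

Answer: z = 1.2816, fail to reject H₀

Derivation:
H₀: p = 0.47, H₁: p ≠ 0.47
Standard error: SE = √(p₀(1-p₀)/n) = √(0.47×0.53/269) = 0.030431
z-statistic: z = (p̂ - p₀)/SE = (0.509 - 0.47)/0.030431 = 1.2816
Critical value: z_0.025 = ±1.960
p-value = 0.2000
Decision: fail to reject H₀ at α = 0.05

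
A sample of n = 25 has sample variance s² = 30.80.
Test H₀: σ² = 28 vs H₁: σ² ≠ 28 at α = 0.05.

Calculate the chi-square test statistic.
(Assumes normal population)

Answer: χ² = 26.4000, fail to reject H₀

Derivation:
df = n - 1 = 24
χ² = (n-1)s²/σ₀² = 24×30.80/28 = 26.4000
Critical values: χ²_{0.975,24} = 12.401, χ²_{0.025,24} = 39.364
Rejection region: χ² < 12.401 or χ² > 39.364
Decision: fail to reject H₀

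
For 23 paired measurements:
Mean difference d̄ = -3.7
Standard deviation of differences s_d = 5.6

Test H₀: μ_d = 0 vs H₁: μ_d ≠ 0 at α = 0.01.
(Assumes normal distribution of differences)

Answer: t = -3.1686, reject H₀

Derivation:
df = n - 1 = 22
SE = s_d/√n = 5.6/√23 = 1.1677
t = d̄/SE = -3.7/1.1677 = -3.1686
Critical value: t_{0.005,22} = ±2.819
p-value ≈ 0.0044
Decision: reject H₀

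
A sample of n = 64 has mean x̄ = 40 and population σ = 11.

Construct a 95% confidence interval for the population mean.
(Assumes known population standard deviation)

Confidence level: 95%, α = 0.05
z_0.025 = 1.960
SE = σ/√n = 11/√64 = 1.3750
Margin of error = 1.960 × 1.3750 = 2.6950
CI: x̄ ± margin = 40 ± 2.6950
CI: (37.3050, 42.6950)

Answer: (37.3050, 42.6950)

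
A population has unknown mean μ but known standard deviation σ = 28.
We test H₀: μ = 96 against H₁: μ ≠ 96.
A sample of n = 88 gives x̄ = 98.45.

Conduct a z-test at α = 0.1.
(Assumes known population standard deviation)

Standard error: SE = σ/√n = 28/√88 = 2.9848
z-statistic: z = (x̄ - μ₀)/SE = (98.45 - 96)/2.9848 = 0.8208
Critical value: ±1.645
p-value = 0.4118
Decision: fail to reject H₀

Answer: z = 0.8208, fail to reject H₀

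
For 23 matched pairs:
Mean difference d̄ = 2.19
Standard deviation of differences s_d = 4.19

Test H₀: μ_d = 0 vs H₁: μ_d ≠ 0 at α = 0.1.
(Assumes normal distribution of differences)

df = n - 1 = 22
SE = s_d/√n = 4.19/√23 = 0.8737
t = d̄/SE = 2.19/0.8737 = 2.5066
Critical value: t_{0.05,22} = ±1.717
p-value ≈ 0.0201
Decision: reject H₀

Answer: t = 2.5066, reject H₀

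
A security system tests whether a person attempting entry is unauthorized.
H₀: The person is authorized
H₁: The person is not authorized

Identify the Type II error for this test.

Type I error (α): Rejecting H₀ when H₀ is true
Type II error (β): Failing to reject H₀ when H₁ is true

Answer: Granting entry to an unauthorized person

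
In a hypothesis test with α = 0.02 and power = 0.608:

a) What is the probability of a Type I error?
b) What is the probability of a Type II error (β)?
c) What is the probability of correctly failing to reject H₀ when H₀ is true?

a) Type I error probability = α = 0.02
b) Power = P(reject H₀ | H₁ true) = 1 - β = 0.608, so Type II error probability = β = 1 - Power = 0.392
c) P(fail to reject H₀ | H₀ true) = 1 - α = 0.98

Answer: a) 0.02, b) 0.392, c) 0.98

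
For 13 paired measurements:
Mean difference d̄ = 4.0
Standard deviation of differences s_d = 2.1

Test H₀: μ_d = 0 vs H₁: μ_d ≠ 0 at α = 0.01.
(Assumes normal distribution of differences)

Answer: t = 6.8681, reject H₀

Derivation:
df = n - 1 = 12
SE = s_d/√n = 2.1/√13 = 0.5824
t = d̄/SE = 4.0/0.5824 = 6.8681
Critical value: t_{0.005,12} = ±3.055
p-value < 0.0001
Decision: reject H₀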